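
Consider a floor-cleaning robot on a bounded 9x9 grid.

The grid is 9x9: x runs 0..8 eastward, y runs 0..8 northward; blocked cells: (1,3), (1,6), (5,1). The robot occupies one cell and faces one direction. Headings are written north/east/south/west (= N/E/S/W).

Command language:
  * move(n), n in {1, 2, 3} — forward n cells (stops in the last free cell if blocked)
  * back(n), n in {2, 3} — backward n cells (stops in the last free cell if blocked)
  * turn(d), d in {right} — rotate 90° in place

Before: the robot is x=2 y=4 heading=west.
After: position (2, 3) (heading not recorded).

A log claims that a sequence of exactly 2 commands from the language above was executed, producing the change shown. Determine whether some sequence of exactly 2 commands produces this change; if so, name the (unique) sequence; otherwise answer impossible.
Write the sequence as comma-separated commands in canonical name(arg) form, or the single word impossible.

impossible

all 36 sequences checked — none match.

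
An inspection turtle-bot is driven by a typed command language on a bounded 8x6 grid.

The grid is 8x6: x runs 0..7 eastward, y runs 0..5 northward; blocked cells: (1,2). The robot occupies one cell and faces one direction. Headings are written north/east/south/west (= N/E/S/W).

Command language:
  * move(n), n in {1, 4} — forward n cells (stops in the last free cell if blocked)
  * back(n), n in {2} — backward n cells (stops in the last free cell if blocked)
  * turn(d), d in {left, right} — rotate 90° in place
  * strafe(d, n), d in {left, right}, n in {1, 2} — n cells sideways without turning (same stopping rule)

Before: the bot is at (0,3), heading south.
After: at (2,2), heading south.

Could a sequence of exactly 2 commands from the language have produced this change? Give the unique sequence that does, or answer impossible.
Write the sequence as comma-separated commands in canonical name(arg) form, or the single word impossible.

key: order matters: swapping strafe(left, 2) and move(1) lands elsewhere
start: at (0,3), heading south
1. strafe(left, 2) → at (2,3), heading south
2. move(1) → at (2,2), heading south
uniquely the one of 81 2-step routes that fits.

strafe(left, 2), move(1)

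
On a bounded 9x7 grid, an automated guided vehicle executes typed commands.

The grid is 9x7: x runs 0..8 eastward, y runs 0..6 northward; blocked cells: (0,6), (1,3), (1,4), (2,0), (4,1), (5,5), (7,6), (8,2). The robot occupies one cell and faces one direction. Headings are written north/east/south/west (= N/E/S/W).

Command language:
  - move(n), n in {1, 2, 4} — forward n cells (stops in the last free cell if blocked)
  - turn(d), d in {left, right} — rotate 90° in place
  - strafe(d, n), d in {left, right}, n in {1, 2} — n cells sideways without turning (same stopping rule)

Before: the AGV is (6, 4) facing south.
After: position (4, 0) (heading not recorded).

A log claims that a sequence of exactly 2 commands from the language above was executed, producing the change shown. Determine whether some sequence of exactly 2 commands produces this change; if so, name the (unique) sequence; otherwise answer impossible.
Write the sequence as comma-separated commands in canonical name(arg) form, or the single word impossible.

move(4), strafe(right, 2)

key: order matters: swapping move(4) and strafe(right, 2) lands elsewhere
start: (6, 4) facing south
1. move(4) → (6, 0) facing south
2. strafe(right, 2) → (4, 0) facing south
no other 2-command option fits: unique.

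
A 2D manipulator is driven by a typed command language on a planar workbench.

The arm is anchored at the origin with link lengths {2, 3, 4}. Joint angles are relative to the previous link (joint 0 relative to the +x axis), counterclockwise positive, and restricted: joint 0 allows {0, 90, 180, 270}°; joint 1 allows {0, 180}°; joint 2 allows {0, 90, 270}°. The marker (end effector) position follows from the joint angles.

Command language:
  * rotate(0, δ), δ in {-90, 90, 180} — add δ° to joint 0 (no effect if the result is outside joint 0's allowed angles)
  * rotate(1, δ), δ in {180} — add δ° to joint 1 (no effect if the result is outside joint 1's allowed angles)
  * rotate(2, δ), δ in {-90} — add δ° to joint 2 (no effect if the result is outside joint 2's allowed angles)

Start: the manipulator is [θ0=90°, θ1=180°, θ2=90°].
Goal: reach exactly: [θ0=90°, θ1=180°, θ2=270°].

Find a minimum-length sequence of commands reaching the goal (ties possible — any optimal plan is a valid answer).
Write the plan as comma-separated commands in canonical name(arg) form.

rotate(2, -90), rotate(2, -90)

t0: [θ0=90°, θ1=180°, θ2=90°]
step 1 (rotate(2, -90)): [θ0=90°, θ1=180°, θ2=0°]
step 2 (rotate(2, -90)): [θ0=90°, θ1=180°, θ2=270°]
shorter routes all fall short; 2 is best.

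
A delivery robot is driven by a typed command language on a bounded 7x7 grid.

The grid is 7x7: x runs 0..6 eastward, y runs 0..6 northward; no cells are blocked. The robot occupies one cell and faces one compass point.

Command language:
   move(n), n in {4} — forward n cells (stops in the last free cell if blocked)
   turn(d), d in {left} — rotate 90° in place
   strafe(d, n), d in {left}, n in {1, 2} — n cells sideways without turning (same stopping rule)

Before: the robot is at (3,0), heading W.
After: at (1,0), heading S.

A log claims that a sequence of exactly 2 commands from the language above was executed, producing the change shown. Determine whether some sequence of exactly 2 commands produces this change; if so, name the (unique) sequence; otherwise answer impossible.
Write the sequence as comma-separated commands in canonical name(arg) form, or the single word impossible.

impossible

all 16 sequences checked — none match.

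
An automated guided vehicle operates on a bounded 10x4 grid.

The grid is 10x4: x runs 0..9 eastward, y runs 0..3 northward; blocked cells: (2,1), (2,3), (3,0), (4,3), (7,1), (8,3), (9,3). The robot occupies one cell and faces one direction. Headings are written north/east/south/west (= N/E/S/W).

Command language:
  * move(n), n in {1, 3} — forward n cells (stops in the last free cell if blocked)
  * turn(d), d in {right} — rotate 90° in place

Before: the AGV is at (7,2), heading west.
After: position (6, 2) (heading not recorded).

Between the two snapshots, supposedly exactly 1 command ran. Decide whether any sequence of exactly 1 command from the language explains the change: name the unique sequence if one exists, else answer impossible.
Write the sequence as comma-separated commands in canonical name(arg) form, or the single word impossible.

t0: at (7,2), heading west
step 1 (move(1)): at (6,2), heading west
no rival 1-sequence matches.

move(1)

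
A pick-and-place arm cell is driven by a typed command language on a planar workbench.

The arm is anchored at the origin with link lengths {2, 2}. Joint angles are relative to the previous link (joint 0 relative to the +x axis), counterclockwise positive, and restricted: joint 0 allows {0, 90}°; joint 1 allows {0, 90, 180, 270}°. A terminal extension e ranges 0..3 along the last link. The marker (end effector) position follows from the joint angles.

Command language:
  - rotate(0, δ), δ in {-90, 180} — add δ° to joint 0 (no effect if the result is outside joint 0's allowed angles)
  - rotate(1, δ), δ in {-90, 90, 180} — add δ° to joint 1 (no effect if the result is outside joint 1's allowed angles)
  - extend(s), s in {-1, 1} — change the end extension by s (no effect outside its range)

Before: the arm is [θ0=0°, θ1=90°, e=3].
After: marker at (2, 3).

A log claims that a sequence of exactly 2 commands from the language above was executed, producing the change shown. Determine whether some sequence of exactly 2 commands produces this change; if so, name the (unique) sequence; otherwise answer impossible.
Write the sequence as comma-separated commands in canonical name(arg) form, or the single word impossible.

extend(-1), extend(-1)

t0: [θ0=0°, θ1=90°, e=3]
t=1 extend(-1) ⇒ [θ0=0°, θ1=90°, e=2]
t=2 extend(-1) ⇒ [θ0=0°, θ1=90°, e=1]
all 49 alternatives checked — unique.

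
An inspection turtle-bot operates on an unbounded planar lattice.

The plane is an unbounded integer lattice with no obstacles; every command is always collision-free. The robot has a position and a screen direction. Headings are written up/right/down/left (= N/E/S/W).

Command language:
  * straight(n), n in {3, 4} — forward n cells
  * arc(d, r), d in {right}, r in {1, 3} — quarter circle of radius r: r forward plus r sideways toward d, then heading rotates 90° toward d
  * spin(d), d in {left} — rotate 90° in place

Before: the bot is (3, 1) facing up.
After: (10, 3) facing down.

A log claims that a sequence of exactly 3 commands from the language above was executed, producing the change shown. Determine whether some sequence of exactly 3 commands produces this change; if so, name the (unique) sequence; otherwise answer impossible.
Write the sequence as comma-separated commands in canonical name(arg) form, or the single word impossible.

arc(right, 3), straight(3), arc(right, 1)

key: running arc(right, 1) before arc(right, 3) would end elsewhere — order is forced
initial: (3, 1) facing up
[1] after arc(right, 3): (6, 4) facing right
[2] after straight(3): (9, 4) facing right
[3] after arc(right, 1): (10, 3) facing down
uniquely the one of 125 3-step routes that fits.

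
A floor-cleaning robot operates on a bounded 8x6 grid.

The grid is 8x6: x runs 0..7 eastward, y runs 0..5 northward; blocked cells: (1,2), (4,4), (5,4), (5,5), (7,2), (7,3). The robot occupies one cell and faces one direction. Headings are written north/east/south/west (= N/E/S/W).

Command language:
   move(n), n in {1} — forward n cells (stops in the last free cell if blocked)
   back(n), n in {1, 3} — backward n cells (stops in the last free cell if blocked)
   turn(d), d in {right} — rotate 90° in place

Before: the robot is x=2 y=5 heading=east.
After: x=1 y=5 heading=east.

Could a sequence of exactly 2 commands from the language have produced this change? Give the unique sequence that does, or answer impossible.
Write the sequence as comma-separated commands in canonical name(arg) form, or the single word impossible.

back(3), move(1)

key: running move(1) before back(3) would end elsewhere — order is forced
t0: x=2 y=5 heading=east
t=1 back(3) ⇒ x=0 y=5 heading=east
t=2 move(1) ⇒ x=1 y=5 heading=east
no rival 2-sequence matches.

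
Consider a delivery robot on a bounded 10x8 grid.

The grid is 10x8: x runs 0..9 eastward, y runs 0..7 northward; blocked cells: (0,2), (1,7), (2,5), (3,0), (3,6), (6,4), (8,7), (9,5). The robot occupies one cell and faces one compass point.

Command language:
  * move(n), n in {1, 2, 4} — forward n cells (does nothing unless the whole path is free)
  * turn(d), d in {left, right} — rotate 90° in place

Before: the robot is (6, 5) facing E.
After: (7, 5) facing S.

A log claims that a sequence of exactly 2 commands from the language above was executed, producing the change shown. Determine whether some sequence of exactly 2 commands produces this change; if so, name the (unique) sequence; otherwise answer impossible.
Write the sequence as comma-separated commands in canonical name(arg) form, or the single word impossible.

move(1), turn(right)

key: order matters: swapping move(1) and turn(right) lands elsewhere
initial: (6, 5) facing E
step 1 (move(1)): (7, 5) facing E
step 2 (turn(right)): (7, 5) facing S
uniquely the one of 25 2-step routes that fits.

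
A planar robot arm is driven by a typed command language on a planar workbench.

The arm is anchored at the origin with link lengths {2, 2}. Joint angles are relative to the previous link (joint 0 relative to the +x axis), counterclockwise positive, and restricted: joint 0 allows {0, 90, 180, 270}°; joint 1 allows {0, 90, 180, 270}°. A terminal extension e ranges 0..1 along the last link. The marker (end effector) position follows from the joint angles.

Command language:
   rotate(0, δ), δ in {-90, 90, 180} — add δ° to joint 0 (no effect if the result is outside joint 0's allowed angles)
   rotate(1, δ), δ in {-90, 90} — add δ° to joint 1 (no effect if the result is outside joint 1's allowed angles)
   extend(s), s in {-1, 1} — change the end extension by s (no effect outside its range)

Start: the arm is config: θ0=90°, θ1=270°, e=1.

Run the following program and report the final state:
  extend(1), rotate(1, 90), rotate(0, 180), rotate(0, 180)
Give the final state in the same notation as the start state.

start: config: θ0=90°, θ1=270°, e=1
[1] after extend(1): config: θ0=90°, θ1=270°, e=1
[2] after rotate(1, 90): config: θ0=90°, θ1=0°, e=1
[3] after rotate(0, 180): config: θ0=270°, θ1=0°, e=1
[4] after rotate(0, 180): config: θ0=90°, θ1=0°, e=1

config: θ0=90°, θ1=0°, e=1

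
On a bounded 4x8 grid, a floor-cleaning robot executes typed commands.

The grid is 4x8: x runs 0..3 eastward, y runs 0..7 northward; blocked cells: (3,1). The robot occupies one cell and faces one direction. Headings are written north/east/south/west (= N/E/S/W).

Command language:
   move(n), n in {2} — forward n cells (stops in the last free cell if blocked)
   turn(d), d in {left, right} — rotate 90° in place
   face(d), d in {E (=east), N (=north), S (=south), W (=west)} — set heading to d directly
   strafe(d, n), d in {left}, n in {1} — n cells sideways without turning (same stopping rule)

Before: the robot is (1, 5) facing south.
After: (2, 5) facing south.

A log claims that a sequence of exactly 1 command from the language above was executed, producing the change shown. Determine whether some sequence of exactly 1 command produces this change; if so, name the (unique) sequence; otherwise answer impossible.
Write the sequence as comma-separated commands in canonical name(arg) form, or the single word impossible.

key: still facing S — the one step turns nothing
initial: (1, 5) facing south
[1] after strafe(left, 1): (2, 5) facing south
no other 1-command option fits: unique.

strafe(left, 1)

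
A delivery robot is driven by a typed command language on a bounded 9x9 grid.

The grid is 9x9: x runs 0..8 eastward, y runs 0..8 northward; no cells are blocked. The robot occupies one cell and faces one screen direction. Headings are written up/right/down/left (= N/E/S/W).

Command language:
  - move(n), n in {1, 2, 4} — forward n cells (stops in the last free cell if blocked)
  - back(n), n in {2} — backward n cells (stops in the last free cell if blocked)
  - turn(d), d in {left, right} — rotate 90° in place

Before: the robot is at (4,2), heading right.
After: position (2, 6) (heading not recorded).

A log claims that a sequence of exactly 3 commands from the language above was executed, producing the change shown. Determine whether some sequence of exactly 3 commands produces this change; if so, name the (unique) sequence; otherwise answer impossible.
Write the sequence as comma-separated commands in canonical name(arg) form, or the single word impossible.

back(2), turn(left), move(4)

key: order matters: swapping back(2) and move(4) lands elsewhere
start: at (4,2), heading right
1. back(2) → at (2,2), heading right
2. turn(left) → at (2,2), heading up
3. move(4) → at (2,6), heading up
all 216 alternatives checked — unique.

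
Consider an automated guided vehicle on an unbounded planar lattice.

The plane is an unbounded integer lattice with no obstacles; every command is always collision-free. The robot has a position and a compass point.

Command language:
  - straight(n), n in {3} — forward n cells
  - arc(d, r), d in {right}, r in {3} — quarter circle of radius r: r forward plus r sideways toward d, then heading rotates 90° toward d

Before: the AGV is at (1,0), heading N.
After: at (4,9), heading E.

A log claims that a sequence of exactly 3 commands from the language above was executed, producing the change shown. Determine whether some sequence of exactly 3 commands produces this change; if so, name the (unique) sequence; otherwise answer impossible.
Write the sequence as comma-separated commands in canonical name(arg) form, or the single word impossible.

straight(3), straight(3), arc(right, 3)

key: order matters: swapping straight(3) and arc(right, 3) lands elsewhere
start: at (1,0), heading N
[1] after straight(3): at (1,3), heading N
[2] after straight(3): at (1,6), heading N
[3] after arc(right, 3): at (4,9), heading E
all 8 alternatives checked — unique.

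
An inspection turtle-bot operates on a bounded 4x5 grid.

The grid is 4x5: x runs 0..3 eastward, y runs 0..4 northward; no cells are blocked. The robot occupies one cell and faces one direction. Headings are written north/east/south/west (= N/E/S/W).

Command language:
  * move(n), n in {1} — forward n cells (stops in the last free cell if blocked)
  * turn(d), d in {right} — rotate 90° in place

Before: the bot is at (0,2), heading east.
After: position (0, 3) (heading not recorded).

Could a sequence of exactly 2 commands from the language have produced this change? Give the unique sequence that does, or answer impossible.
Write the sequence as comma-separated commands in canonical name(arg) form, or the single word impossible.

impossible

all 4 sequences checked — none match.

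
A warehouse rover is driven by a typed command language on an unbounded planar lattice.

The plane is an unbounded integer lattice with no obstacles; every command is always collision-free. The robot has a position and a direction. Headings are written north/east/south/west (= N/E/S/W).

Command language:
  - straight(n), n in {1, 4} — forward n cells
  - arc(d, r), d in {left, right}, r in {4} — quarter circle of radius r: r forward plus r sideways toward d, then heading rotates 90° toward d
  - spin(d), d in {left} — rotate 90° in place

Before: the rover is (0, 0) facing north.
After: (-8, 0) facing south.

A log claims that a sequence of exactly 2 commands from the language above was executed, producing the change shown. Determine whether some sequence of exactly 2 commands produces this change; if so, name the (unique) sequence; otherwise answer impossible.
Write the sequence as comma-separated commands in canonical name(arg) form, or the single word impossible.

arc(left, 4), arc(left, 4)

key: position moved to (-8,0) AND the heading swung to S — translation plus rotation needed
initial: (0, 0) facing north
[1] after arc(left, 4): (-4, 4) facing west
[2] after arc(left, 4): (-8, 0) facing south
no rival 2-sequence matches.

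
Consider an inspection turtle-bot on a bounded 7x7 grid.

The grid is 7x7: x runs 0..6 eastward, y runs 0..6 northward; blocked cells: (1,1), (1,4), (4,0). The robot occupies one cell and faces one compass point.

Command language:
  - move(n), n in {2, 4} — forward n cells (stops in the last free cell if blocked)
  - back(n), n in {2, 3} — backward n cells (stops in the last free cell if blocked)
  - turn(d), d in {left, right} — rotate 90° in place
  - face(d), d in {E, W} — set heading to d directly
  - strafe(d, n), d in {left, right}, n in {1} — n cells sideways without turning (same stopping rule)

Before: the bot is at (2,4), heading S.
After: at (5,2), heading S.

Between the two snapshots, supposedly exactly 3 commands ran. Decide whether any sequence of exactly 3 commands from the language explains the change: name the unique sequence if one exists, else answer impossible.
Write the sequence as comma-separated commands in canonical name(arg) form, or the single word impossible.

all 1000 sequences checked — none match.

impossible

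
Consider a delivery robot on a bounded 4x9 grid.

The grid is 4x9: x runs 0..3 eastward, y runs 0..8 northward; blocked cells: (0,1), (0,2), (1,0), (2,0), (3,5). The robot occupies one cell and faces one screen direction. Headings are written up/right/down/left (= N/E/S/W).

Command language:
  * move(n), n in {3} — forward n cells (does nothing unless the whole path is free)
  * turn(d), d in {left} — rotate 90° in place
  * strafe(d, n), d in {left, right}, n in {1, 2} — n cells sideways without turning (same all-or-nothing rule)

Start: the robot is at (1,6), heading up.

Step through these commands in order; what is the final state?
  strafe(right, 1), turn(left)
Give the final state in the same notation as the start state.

at (2,6), heading left

t0: at (1,6), heading up
1. strafe(right, 1) → at (2,6), heading up
2. turn(left) → at (2,6), heading left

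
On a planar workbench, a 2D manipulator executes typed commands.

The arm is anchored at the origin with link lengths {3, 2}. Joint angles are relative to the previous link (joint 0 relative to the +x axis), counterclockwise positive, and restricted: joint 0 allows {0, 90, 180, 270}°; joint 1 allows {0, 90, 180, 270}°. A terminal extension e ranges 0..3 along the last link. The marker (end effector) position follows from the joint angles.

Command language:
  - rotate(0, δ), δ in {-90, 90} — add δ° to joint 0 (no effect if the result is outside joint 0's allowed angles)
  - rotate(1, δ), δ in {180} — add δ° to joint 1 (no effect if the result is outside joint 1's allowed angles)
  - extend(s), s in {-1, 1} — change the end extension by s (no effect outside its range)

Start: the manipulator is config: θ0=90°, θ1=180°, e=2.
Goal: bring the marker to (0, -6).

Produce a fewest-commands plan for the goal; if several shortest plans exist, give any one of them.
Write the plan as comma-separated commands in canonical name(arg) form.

rotate(0, -90), rotate(0, -90), rotate(1, 180), extend(-1)

from: config: θ0=90°, θ1=180°, e=2
1. rotate(0, -90) → config: θ0=0°, θ1=180°, e=2
2. rotate(0, -90) → config: θ0=270°, θ1=180°, e=2
3. rotate(1, 180) → config: θ0=270°, θ1=0°, e=2
4. extend(-1) → config: θ0=270°, θ1=0°, e=1
shorter routes all fall short; 4 is best.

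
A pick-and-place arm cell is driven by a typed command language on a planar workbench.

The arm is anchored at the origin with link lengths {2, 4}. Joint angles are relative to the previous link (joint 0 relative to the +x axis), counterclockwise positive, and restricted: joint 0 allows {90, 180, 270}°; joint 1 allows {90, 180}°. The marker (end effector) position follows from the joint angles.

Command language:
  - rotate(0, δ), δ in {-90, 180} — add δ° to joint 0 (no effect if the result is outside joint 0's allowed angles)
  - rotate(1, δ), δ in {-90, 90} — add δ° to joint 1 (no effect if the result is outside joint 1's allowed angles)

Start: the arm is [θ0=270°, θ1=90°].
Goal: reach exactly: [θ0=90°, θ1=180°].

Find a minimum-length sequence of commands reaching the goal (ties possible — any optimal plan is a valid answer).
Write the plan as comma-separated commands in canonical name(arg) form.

rotate(1, 90), rotate(0, 180)

initial: [θ0=270°, θ1=90°]
t=1 rotate(1, 90) ⇒ [θ0=270°, θ1=180°]
t=2 rotate(0, 180) ⇒ [θ0=90°, θ1=180°]
no 1-step plan works, so 2 is optimal.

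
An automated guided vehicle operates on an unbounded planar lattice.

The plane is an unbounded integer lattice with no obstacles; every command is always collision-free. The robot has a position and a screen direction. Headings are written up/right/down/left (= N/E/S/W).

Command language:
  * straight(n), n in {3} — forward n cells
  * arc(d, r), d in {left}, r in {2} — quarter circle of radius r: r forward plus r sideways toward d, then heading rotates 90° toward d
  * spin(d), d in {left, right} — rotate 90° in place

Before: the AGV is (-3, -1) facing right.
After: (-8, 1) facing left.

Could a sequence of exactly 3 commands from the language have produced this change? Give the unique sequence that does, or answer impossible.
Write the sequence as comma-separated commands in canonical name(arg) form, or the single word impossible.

spin(left), arc(left, 2), straight(3)

key: running straight(3) before spin(left) would end elsewhere — order is forced
initial: (-3, -1) facing right
[1] after spin(left): (-3, -1) facing up
[2] after arc(left, 2): (-5, 1) facing left
[3] after straight(3): (-8, 1) facing left
no other 3-command option fits: unique.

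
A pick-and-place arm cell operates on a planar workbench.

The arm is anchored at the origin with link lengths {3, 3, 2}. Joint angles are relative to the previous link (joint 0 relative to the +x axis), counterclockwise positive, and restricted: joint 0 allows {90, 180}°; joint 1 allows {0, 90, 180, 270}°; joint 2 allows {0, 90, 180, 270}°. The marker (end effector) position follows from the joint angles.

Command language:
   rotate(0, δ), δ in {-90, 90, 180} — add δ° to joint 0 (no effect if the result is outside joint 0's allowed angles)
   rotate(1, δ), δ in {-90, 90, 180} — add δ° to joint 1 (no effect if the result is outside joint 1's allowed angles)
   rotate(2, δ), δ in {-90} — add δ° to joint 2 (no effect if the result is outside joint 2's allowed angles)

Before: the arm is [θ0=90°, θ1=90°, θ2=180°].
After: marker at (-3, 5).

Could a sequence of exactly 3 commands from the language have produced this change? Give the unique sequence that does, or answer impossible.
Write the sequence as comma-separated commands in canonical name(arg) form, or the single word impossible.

rotate(2, -90), rotate(2, -90), rotate(2, -90)

begin: [θ0=90°, θ1=90°, θ2=180°]
1. rotate(2, -90) → [θ0=90°, θ1=90°, θ2=90°]
2. rotate(2, -90) → [θ0=90°, θ1=90°, θ2=0°]
3. rotate(2, -90) → [θ0=90°, θ1=90°, θ2=270°]
no other 3-command option fits: unique.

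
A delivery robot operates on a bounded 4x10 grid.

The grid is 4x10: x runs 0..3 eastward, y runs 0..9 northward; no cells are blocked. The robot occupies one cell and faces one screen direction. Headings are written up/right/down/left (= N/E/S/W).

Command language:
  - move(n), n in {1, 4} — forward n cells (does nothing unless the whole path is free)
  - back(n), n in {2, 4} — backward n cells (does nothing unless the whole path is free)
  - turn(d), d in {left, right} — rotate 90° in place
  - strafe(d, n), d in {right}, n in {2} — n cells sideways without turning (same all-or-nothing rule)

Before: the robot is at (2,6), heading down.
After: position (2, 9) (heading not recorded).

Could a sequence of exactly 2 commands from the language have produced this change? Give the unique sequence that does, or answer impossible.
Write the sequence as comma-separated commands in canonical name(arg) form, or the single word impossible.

move(1), back(4)

key: running back(4) before move(1) would end elsewhere — order is forced
begin: at (2,6), heading down
[1] after move(1): at (2,5), heading down
[2] after back(4): at (2,9), heading down
all 49 alternatives checked — unique.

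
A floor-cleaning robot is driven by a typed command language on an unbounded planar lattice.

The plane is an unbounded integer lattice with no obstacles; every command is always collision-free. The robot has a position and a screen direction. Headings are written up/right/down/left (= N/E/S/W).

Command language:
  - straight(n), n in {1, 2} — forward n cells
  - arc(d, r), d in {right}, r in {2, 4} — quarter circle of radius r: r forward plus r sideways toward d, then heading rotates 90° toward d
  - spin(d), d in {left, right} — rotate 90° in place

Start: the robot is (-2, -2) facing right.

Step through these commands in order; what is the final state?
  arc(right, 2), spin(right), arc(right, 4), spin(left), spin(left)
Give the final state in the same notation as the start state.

begin: (-2, -2) facing right
t=1 arc(right, 2) ⇒ (0, -4) facing down
t=2 spin(right) ⇒ (0, -4) facing left
t=3 arc(right, 4) ⇒ (-4, 0) facing up
t=4 spin(left) ⇒ (-4, 0) facing left
t=5 spin(left) ⇒ (-4, 0) facing down

(-4, 0) facing down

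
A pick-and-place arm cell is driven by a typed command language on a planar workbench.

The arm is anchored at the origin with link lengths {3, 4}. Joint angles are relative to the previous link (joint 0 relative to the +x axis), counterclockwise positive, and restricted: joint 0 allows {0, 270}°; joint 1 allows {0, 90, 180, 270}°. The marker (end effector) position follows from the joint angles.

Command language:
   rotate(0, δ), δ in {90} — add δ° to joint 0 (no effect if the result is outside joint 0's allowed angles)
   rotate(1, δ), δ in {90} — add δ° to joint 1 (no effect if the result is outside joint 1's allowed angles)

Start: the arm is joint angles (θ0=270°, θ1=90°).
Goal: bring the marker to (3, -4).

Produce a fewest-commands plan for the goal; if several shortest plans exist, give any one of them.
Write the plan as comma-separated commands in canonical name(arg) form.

begin: joint angles (θ0=270°, θ1=90°)
[1] after rotate(1, 90): joint angles (θ0=270°, θ1=180°)
[2] after rotate(1, 90): joint angles (θ0=270°, θ1=270°)
[3] after rotate(0, 90): joint angles (θ0=0°, θ1=270°)
shorter routes all fall short; 3 is best.

rotate(1, 90), rotate(1, 90), rotate(0, 90)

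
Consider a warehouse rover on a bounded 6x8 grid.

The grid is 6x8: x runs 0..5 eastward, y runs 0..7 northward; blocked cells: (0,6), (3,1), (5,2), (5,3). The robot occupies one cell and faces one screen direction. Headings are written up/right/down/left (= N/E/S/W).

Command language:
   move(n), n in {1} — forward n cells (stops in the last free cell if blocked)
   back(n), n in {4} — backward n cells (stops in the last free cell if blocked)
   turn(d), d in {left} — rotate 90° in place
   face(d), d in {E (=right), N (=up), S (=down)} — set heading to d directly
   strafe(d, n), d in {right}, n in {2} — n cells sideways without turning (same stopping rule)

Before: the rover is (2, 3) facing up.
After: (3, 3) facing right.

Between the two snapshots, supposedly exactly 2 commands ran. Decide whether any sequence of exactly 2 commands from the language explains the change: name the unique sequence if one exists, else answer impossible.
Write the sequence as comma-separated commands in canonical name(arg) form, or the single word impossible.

key: cell and facing (now E) both changed — the 2 commands mix motion and turning
from: (2, 3) facing up
1. face(E) → (2, 3) facing right
2. move(1) → (3, 3) facing right
all 49 alternatives checked — unique.

face(E), move(1)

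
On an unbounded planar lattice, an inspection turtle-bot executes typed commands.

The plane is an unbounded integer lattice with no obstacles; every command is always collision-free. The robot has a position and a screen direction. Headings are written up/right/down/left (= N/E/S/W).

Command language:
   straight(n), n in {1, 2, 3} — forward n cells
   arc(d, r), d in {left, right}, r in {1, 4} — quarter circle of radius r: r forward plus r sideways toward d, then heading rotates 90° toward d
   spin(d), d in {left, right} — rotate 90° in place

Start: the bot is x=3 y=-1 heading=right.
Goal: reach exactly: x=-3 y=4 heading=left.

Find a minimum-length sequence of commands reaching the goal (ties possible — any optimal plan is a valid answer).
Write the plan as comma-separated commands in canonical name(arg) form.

arc(left, 1), arc(left, 4), straight(3)

initial: x=3 y=-1 heading=right
step 1 (arc(left, 1)): x=4 y=0 heading=up
step 2 (arc(left, 4)): x=0 y=4 heading=left
step 3 (straight(3)): x=-3 y=4 heading=left
no 2-step plan works, so 3 is optimal.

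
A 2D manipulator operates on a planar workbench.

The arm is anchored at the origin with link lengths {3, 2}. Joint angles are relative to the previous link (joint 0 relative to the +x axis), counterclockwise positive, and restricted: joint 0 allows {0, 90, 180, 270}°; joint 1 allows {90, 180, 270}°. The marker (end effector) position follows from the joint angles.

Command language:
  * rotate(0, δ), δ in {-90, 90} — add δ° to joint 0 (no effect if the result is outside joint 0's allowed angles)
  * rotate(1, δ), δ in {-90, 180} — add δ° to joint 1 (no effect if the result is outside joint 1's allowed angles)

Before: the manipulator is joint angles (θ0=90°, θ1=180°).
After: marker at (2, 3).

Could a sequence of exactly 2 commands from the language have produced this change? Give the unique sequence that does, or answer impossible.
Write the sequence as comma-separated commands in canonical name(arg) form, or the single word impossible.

key: order matters: swapping rotate(1, -90) and rotate(1, 180) lands elsewhere
initial: joint angles (θ0=90°, θ1=180°)
[1] after rotate(1, -90): joint angles (θ0=90°, θ1=90°)
[2] after rotate(1, 180): joint angles (θ0=90°, θ1=270°)
no rival 2-sequence matches.

rotate(1, -90), rotate(1, 180)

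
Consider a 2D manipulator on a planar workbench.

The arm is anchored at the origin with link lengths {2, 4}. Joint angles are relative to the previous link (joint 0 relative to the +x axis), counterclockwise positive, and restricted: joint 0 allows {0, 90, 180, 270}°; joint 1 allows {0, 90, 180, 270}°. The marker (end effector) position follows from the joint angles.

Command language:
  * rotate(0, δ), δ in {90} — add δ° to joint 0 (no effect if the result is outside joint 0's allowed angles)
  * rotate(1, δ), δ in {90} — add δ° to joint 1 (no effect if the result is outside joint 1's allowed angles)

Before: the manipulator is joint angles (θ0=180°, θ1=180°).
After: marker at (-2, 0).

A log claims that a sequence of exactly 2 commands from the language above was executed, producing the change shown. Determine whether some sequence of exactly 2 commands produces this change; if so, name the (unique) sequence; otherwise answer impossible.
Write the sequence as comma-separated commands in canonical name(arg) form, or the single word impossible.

rotate(0, 90), rotate(0, 90)

from: joint angles (θ0=180°, θ1=180°)
step 1 (rotate(0, 90)): joint angles (θ0=270°, θ1=180°)
step 2 (rotate(0, 90)): joint angles (θ0=0°, θ1=180°)
all 4 alternatives checked — unique.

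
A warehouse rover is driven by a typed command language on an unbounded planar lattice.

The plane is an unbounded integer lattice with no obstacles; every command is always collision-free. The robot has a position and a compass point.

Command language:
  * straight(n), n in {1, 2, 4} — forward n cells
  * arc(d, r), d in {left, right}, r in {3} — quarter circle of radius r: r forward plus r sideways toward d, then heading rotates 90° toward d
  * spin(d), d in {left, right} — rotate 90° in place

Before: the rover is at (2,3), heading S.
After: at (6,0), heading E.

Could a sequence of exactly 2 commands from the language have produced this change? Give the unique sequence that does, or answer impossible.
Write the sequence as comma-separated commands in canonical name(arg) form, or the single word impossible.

key: order matters: swapping arc(left, 3) and straight(1) lands elsewhere
t0: at (2,3), heading S
1. arc(left, 3) → at (5,0), heading E
2. straight(1) → at (6,0), heading E
no rival 2-sequence matches.

arc(left, 3), straight(1)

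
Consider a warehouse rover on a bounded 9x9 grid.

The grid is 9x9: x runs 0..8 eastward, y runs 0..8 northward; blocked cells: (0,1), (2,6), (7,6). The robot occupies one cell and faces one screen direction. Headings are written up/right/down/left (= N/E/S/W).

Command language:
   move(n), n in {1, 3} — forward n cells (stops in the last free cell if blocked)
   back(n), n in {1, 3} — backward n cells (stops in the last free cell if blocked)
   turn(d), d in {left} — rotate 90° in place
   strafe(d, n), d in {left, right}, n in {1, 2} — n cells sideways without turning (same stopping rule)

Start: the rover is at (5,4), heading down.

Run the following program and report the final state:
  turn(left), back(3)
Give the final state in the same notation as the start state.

at (2,4), heading right

begin: at (5,4), heading down
t=1 turn(left) ⇒ at (5,4), heading right
t=2 back(3) ⇒ at (2,4), heading right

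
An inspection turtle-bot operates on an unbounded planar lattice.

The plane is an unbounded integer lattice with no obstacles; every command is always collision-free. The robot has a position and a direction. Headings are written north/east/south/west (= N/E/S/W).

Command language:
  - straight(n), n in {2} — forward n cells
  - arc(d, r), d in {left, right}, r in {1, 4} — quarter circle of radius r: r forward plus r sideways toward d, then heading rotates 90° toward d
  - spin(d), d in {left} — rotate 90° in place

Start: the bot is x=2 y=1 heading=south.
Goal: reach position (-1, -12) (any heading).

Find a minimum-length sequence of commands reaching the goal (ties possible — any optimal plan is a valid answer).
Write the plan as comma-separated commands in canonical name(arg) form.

arc(left, 4), arc(right, 1), arc(right, 4), arc(left, 4)

initial: x=2 y=1 heading=south
t=1 arc(left, 4) ⇒ x=6 y=-3 heading=east
t=2 arc(right, 1) ⇒ x=7 y=-4 heading=south
t=3 arc(right, 4) ⇒ x=3 y=-8 heading=west
t=4 arc(left, 4) ⇒ x=-1 y=-12 heading=south
shorter routes all fall short; 4 is best.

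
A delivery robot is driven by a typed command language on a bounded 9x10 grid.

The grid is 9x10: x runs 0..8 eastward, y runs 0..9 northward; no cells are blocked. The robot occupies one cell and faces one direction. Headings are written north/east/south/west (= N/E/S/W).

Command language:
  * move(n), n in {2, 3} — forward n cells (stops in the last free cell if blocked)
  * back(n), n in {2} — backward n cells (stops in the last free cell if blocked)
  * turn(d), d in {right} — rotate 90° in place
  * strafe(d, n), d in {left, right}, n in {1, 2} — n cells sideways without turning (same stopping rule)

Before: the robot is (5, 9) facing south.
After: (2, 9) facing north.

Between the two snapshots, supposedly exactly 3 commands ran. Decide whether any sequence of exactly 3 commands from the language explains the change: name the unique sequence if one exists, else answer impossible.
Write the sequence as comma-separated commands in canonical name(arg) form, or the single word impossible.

key: position moved to (2,9) AND the heading swung to N — translation plus rotation needed
start: (5, 9) facing south
[1] after turn(right): (5, 9) facing west
[2] after move(3): (2, 9) facing west
[3] after turn(right): (2, 9) facing north
no other 3-command option fits: unique.

turn(right), move(3), turn(right)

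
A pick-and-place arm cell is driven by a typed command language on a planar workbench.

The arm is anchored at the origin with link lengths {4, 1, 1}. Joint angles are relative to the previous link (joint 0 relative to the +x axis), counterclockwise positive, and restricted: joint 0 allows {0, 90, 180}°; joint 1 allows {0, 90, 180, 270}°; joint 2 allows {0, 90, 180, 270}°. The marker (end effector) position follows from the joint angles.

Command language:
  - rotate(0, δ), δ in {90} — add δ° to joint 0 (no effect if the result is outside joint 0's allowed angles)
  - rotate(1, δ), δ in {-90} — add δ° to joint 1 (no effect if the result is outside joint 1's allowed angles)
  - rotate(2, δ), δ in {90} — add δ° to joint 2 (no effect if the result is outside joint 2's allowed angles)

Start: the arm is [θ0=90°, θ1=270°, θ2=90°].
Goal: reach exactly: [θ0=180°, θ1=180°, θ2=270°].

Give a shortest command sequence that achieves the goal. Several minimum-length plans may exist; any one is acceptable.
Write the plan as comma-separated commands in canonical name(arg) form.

begin: [θ0=90°, θ1=270°, θ2=90°]
step 1 (rotate(1, -90)): [θ0=90°, θ1=180°, θ2=90°]
step 2 (rotate(0, 90)): [θ0=180°, θ1=180°, θ2=90°]
step 3 (rotate(2, 90)): [θ0=180°, θ1=180°, θ2=180°]
step 4 (rotate(2, 90)): [θ0=180°, θ1=180°, θ2=270°]
nothing shorter than 4 reaches the goal.

rotate(1, -90), rotate(0, 90), rotate(2, 90), rotate(2, 90)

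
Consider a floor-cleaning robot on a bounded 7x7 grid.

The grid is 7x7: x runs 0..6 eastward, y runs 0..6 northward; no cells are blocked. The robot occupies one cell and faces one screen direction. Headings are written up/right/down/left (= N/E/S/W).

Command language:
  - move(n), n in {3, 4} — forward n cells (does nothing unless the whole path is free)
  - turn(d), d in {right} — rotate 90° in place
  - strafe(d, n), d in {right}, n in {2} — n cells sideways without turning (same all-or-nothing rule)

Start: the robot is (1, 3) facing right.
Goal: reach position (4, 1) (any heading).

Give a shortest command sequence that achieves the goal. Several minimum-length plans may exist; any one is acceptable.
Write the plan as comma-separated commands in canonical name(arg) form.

move(3), strafe(right, 2)

begin: (1, 3) facing right
[1] after move(3): (4, 3) facing right
[2] after strafe(right, 2): (4, 1) facing right
shorter routes all fall short; 2 is best.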